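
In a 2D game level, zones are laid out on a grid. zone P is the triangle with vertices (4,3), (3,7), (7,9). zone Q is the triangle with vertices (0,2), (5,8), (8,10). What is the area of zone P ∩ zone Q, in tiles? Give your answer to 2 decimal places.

The intersection is the polygon with vertices (3.269,5.923), (5,8), (7,9), (3.4,5.4).
By the shoelace formula its area is 2.39.

2.39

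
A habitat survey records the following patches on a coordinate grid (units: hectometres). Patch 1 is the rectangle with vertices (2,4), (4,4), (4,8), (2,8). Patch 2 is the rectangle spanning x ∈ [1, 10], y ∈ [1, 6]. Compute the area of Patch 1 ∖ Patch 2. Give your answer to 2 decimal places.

4.00

|Patch 1∩Patch 2|: x∈[2,4], y∈[4,6] → 2·2 = 4.
|Patch 1| = 8.
|Patch 1 ∖ Patch 2| = |Patch 1| − |Patch 1∩Patch 2| = 8 − 4 = 4.00.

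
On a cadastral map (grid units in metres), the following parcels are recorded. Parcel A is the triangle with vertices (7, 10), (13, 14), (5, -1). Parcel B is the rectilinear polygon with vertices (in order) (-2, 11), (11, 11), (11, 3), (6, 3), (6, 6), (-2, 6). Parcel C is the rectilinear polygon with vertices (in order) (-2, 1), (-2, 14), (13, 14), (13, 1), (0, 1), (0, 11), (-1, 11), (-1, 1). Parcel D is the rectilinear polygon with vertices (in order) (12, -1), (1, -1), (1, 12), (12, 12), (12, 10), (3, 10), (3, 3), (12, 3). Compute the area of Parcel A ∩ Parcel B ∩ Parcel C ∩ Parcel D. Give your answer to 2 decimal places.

3.23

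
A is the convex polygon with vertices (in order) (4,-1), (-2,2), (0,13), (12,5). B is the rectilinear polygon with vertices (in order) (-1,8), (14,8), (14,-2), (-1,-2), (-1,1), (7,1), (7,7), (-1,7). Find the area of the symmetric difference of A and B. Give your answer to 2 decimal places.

|A| = 104, |B| = 102, |A∩B| = 32.2689.
|A △ B| = |A| + |B| − 2·|A∩B| = 104 + 102 − 64.5379 = 141.46.

141.46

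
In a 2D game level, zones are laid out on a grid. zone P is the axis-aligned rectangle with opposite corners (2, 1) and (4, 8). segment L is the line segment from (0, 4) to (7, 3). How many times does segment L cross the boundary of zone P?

The segment meets the boundary at (4,3.429), (2,3.714).

2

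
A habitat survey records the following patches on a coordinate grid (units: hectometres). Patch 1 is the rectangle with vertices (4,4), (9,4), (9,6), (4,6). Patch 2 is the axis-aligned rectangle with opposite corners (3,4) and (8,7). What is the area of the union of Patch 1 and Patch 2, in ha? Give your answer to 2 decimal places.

17.00

By inclusion–exclusion:
Individual areas: |Patch 1| = 10, |Patch 2| = 15.
|Patch 1∩Patch 2|: x∈[4,8], y∈[4,6] → 4·2 = 8.
|Patch 1 ∪ Patch 2| = 25 − 8 = 17.00.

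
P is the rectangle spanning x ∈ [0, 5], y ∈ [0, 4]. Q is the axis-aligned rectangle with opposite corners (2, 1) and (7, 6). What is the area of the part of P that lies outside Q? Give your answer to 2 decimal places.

|P∩Q|: x∈[2,5], y∈[1,4] → 3·3 = 9.
|P| = 20.
|P ∖ Q| = |P| − |P∩Q| = 20 − 9 = 11.00.

11.00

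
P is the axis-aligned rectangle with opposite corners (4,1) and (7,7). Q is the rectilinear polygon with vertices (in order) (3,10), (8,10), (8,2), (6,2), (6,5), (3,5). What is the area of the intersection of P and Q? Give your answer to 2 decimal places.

The intersection is the polygon with vertices (4,7), (7,7), (7,2), (6,2), (6,5), (4,5).
By the shoelace formula its area is 9.00.

9.00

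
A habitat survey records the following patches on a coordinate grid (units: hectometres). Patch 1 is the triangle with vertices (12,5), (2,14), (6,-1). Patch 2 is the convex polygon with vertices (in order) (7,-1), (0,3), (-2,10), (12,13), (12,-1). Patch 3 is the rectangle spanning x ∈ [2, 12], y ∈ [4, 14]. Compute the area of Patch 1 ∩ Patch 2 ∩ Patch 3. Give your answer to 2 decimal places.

The intersection is the polygon with vertices (11,4), (4.667,4), (2.793,11.027), (4.821,11.461), (12,5).
By the shoelace formula its area is 37.98.

37.98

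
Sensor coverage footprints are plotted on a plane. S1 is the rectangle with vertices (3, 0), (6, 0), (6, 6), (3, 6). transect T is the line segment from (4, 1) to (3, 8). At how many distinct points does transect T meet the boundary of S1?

The segment meets the boundary at (3.286,6).

1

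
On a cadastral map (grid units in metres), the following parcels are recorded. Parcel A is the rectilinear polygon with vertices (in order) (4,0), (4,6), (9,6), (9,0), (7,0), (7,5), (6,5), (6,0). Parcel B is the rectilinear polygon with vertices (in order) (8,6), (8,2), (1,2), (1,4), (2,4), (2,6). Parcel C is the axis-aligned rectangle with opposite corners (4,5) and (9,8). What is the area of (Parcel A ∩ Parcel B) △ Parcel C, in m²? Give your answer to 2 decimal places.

|Parcel A ∩ Parcel B| = 13.
|(Parcel A ∩ Parcel B) ∩ Parcel C| = 4.
|(Parcel A ∩ Parcel B) △ Parcel C| = 13 + 15 − 8 = 20.00.

20.00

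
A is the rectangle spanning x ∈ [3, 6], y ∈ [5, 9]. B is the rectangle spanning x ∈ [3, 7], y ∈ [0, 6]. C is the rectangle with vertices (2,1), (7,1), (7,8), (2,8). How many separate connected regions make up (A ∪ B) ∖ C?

2

(A ∪ B) ∖ C splits into 2 disjoint pieces (area 3, area 4).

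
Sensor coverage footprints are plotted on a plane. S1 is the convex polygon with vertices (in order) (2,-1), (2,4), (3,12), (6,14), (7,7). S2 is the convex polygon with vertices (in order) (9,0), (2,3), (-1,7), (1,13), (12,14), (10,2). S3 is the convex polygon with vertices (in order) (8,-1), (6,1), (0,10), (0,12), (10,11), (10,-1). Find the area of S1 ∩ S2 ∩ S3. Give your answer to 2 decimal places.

The intersection is the polygon with vertices (2.963,11.704), (6.377,11.362), (7,7), (4.581,3.129), (2.316,6.526).
By the shoelace formula its area is 27.81.

27.81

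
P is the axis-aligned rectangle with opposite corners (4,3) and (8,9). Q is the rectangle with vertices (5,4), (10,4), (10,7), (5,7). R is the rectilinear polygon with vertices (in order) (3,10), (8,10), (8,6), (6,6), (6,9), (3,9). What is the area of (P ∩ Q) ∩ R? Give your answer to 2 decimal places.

2.00

The region (P ∩ Q) ∩ R is the polygon with vertices (8,7), (8,6), (6,6), (6,7).
By the shoelace formula its area is 2.00.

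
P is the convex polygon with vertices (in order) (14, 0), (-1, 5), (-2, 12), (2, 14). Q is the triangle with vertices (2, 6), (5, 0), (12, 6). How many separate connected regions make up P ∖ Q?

P ∖ Q splits into 2 disjoint pieces (area 10.2918, area 58.6286).

2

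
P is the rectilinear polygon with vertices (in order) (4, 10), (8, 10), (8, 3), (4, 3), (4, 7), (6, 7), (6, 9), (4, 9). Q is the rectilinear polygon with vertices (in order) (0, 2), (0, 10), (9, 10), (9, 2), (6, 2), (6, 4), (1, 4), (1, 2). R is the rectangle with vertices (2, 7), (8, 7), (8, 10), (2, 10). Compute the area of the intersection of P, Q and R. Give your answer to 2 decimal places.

8.00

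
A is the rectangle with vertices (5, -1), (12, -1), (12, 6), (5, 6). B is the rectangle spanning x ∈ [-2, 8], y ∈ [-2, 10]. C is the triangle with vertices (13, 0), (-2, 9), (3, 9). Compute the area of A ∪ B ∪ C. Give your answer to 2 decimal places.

By inclusion–exclusion:
Individual areas: |A| = 49, |B| = 120, |C| = 22.5.
|A∩B|: x∈[5,8], y∈[-1,6] → 3·7 = 21.
|A∩C| = 8.65.
|B∩C| = 18.75.
|A∩B∩C| = 5.05.
|A ∪ B ∪ C| = 191.5 − 48.4 + 5.05 = 148.15.

148.15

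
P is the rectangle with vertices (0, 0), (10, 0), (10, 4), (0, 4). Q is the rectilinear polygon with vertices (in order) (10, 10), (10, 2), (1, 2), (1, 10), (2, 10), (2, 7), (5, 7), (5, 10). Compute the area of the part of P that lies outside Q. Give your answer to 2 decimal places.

22.00

|P| = 40, |P∩Q| = 18.
|P ∖ Q| = |P| − |P∩Q| = 40 − 18 = 22.00.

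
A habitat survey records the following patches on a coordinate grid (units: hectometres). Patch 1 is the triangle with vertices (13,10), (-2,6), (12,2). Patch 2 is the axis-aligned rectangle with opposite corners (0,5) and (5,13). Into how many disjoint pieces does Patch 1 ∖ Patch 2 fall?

2

Patch 1 ∖ Patch 2 splits into 2 disjoint pieces (area 46.2167, area 1.1048).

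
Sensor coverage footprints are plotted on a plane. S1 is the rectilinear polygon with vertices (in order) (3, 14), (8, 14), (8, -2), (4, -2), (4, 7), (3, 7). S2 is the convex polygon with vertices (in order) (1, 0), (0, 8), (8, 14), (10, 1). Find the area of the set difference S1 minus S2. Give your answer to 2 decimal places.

|S1| = 71, |S1∩S2| = 51.4028.
|S1 ∖ S2| = |S1| − |S1∩S2| = 71 − 51.4028 = 19.60.

19.60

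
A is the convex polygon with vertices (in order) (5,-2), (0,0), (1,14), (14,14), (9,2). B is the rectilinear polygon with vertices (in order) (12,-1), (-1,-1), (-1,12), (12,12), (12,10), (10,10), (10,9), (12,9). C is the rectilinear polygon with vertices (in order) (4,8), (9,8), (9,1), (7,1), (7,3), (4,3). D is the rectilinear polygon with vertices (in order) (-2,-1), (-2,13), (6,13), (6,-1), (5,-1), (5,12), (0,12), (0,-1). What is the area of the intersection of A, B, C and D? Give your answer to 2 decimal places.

5.00

The intersection is the polygon with vertices (5,3), (5,8), (6,8), (6,3).
By the shoelace formula its area is 5.00.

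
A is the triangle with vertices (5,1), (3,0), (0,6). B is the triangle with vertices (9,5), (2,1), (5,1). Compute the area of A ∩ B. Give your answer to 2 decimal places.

1.58

The intersection is the polygon with vertices (2.389,1.222), (3.909,2.091), (5,1), (2.5,1).
By the shoelace formula its area is 1.58.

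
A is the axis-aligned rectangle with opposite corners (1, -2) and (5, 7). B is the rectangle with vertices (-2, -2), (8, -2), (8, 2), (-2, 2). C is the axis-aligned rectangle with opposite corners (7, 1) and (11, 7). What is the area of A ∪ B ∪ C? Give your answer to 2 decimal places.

83.00

By inclusion–exclusion:
Individual areas: |A| = 36, |B| = 40, |C| = 24.
|A∩B|: x∈[1,5], y∈[-2,2] → 4·4 = 16.
|A∩C| = 0 (no overlap).
|B∩C|: x∈[7,8], y∈[1,2] → 1·1 = 1.
|A∩B∩C| = 0.
|A ∪ B ∪ C| = 100 − 17 + 0 = 83.00.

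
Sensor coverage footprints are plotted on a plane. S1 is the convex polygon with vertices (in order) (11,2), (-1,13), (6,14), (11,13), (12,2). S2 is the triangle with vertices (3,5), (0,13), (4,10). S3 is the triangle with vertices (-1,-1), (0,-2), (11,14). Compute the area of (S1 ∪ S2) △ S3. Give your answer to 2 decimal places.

|S1 ∪ S2| = 84.4519.
|(S1 ∪ S2) ∩ S3| = 2.8239.
|(S1 ∪ S2) △ S3| = 84.4519 + 13.5 − 5.6478 = 92.30.

92.30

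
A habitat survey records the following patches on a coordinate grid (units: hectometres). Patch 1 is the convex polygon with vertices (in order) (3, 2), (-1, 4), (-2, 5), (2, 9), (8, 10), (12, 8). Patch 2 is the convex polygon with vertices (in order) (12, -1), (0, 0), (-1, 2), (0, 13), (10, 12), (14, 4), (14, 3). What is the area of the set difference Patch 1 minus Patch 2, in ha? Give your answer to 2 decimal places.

1.63

|Patch 1| = 59.5, |Patch 1∩Patch 2| = 57.8739.
|Patch 1 ∖ Patch 2| = |Patch 1| − |Patch 1∩Patch 2| = 59.5 − 57.8739 = 1.63.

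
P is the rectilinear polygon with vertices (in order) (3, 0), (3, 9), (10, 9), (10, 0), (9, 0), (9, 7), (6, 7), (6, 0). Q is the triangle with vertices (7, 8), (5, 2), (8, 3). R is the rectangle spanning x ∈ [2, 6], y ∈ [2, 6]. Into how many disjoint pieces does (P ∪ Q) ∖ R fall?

(P ∪ Q) ∖ R splits into 2 disjoint pieces (area 30.4, area 6).

2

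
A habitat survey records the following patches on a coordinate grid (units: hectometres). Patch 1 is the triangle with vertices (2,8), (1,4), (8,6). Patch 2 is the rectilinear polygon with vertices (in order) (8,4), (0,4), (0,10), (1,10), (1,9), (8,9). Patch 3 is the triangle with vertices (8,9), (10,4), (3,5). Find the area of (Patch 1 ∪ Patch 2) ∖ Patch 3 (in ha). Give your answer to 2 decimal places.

29.21

|Patch 1 ∪ Patch 2| = 41.
|(Patch 1 ∪ Patch 2) ∩ Patch 3| = 11.7857.
|(Patch 1 ∪ Patch 2) ∖ Patch 3| = 41 − 11.7857 = 29.21.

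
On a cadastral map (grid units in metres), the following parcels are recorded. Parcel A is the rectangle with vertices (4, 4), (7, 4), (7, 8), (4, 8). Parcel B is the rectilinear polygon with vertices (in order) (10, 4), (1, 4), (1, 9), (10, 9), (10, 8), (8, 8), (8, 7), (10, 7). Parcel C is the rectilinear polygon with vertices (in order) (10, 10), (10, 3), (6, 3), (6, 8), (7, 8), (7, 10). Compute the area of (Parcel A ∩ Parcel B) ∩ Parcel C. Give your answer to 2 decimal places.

4.00

The region (Parcel A ∩ Parcel B) ∩ Parcel C is the polygon with vertices (7,8), (7,4), (6,4), (6,8).
By the shoelace formula its area is 4.00.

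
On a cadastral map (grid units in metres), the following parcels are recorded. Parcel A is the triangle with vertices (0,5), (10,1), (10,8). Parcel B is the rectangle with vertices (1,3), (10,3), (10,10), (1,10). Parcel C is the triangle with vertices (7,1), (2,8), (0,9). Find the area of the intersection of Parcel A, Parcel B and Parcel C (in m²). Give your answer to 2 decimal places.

1.63

The intersection is the polygon with vertices (3.412,6.024), (5.571,3), (5.25,3), (2.772,5.832).
By the shoelace formula its area is 1.63.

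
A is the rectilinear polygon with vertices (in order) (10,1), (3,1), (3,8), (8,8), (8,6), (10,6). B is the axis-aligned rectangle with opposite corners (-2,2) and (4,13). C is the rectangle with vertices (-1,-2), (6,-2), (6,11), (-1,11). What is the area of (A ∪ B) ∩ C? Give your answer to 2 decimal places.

60.00

The region (A ∪ B) ∩ C is the polygon with vertices (3,2), (-1,2), (-1,11), (4,11), (4,8), (6,8), (6,1), (3,1).
By the shoelace formula its area is 60.00.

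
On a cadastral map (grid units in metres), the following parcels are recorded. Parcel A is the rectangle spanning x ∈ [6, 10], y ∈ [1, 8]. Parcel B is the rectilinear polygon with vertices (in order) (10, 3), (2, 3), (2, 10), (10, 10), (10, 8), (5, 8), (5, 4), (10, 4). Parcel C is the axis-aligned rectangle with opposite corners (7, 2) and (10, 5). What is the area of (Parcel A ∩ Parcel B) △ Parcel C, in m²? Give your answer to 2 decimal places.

7.00

|Parcel A ∩ Parcel B| = 4.
|(Parcel A ∩ Parcel B) ∩ Parcel C| = 3.
|(Parcel A ∩ Parcel B) △ Parcel C| = 4 + 9 − 6 = 7.00.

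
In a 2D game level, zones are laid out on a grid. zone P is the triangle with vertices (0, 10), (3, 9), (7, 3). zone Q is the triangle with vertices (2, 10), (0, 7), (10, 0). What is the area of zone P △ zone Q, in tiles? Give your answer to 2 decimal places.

16.63

|zone P| = 7, |zone Q| = 22, |zone P∩zone Q| = 6.1864.
|zone P △ zone Q| = |zone P| + |zone Q| − 2·|zone P∩zone Q| = 7 + 22 − 12.3727 = 16.63.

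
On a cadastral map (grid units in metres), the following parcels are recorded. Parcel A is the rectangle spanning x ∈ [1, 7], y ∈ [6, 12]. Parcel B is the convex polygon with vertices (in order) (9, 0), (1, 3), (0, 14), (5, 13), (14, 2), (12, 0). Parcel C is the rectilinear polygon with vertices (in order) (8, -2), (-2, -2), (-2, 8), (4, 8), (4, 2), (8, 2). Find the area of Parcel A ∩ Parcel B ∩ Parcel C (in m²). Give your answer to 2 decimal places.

The intersection is the polygon with vertices (1,6), (1,8), (4,8), (4,6).
By the shoelace formula its area is 6.00.

6.00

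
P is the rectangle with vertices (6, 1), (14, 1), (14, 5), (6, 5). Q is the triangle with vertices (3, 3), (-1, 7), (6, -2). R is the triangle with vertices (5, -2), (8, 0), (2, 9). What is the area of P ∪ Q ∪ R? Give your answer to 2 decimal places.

By inclusion–exclusion:
Individual areas: |P| = 32, |Q| = 4, |R| = 19.5.
|P∩Q| = 0.
|P∩R| = 1.3333.
|Q∩R| = 0.5192.
|P∩Q∩R| = 0.
|P ∪ Q ∪ R| = 55.5 − 1.8525 + 0 = 53.65.

53.65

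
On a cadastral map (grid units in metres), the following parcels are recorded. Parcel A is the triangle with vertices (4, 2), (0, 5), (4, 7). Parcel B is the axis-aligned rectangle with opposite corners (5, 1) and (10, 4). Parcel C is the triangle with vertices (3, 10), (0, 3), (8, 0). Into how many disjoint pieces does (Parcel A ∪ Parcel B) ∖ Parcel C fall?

(Parcel A ∪ Parcel B) ∖ Parcel C splits into 3 disjoint pieces (area 0.4423, area 9.75, area 0.0208).

3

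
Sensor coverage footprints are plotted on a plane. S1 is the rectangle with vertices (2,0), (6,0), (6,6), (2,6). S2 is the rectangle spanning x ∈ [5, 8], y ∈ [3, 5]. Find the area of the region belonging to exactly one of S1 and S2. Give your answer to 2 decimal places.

26.00

|S1∩S2|: x∈[5,6], y∈[3,5] → 1·2 = 2.
|S1 △ S2| = |S1| + |S2| − 2·|S1∩S2| = 24 + 6 − 4 = 26.00.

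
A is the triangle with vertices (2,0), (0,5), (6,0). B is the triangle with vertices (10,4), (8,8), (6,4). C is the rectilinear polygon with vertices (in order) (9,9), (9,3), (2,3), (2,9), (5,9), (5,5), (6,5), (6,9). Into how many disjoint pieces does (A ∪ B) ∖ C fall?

2

(A ∪ B) ∖ C splits into 2 disjoint pieces (area 9.9333, area 1).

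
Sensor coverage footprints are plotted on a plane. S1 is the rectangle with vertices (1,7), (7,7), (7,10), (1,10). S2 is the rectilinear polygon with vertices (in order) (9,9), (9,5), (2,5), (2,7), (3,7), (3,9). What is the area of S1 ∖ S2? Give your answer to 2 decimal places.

|S1| = 18, |S1∩S2| = 8.
|S1 ∖ S2| = |S1| − |S1∩S2| = 18 − 8 = 10.00.

10.00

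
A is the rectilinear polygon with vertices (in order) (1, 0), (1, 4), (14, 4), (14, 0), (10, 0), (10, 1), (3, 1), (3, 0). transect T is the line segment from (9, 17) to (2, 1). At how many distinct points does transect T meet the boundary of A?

1

The segment meets the boundary at (3.312,4).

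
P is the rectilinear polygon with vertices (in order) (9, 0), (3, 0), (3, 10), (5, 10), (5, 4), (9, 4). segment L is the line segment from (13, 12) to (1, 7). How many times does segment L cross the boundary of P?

The segment meets the boundary at (3,7.833), (5,8.667).

2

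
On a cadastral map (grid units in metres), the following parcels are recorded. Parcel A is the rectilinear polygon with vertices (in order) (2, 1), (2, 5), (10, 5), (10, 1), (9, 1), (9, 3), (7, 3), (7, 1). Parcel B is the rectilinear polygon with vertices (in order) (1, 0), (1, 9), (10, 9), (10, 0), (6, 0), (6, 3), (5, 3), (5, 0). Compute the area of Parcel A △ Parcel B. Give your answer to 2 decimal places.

54.00

|Parcel A| = 28, |Parcel B| = 78, |Parcel A∩Parcel B| = 26.
|Parcel A △ Parcel B| = |Parcel A| + |Parcel B| − 2·|Parcel A∩Parcel B| = 28 + 78 − 52 = 54.00.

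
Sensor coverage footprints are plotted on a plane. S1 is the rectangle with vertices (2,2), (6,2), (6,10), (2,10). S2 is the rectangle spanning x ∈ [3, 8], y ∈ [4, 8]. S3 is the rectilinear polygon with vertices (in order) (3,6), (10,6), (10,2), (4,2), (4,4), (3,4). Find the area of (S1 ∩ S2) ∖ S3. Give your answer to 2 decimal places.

6.00

|S1 ∩ S2| = 12.
|(S1 ∩ S2) ∩ S3| = 6.
|(S1 ∩ S2) ∖ S3| = 12 − 6 = 6.00.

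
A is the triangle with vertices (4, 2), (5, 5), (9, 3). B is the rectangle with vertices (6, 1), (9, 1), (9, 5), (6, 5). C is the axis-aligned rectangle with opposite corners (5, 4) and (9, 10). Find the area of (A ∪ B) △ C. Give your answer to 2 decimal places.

32.35

|A ∪ B| = 15.85.
|(A ∪ B) ∩ C| = 3.75.
|(A ∪ B) △ C| = 15.85 + 24 − 7.5 = 32.35.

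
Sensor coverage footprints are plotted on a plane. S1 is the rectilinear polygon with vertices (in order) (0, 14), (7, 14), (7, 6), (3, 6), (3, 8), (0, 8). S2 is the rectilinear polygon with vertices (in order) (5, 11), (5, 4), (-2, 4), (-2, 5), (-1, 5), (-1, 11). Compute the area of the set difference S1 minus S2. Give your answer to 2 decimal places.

|S1| = 50, |S1∩S2| = 19.
|S1 ∖ S2| = |S1| − |S1∩S2| = 50 − 19 = 31.00.

31.00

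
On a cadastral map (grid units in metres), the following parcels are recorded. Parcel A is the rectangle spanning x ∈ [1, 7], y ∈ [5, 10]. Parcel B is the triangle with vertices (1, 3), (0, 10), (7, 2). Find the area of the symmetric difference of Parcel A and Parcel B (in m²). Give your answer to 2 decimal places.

|Parcel A| = 30, |Parcel B| = 20.5, |Parcel A∩Parcel B| = 6.5089.
|Parcel A △ Parcel B| = |Parcel A| + |Parcel B| − 2·|Parcel A∩Parcel B| = 30 + 20.5 − 13.0179 = 37.48.

37.48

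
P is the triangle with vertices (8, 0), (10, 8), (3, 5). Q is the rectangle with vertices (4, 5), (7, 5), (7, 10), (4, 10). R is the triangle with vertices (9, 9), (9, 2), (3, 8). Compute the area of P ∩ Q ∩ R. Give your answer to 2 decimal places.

The intersection is the polygon with vertices (7,5), (6,5), (5.1,5.9), (7,6.714).
By the shoelace formula its area is 2.08.

2.08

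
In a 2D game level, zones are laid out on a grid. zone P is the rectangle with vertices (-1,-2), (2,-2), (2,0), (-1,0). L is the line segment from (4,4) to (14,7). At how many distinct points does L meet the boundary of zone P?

0

The segment lies entirely outside zone P and never meets its boundary.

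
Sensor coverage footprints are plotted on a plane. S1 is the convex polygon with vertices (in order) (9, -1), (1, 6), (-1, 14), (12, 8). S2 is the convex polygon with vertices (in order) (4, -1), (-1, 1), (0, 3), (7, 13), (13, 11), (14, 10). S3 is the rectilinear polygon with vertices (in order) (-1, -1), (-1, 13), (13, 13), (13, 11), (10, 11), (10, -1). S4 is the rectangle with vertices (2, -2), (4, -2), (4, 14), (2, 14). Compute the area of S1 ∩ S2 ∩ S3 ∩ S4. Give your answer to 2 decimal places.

6.07

The intersection is the polygon with vertices (2,5.125), (2,5.857), (4,8.714), (4,3.375).
By the shoelace formula its area is 6.07.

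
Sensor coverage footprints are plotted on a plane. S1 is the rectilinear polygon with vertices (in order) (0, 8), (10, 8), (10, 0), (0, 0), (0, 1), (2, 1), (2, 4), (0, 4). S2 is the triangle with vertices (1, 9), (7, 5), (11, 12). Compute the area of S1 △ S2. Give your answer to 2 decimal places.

84.36

|S1| = 74, |S2| = 29, |S1∩S2| = 9.3214.
|S1 △ S2| = |S1| + |S2| − 2·|S1∩S2| = 74 + 29 − 18.6429 = 84.36.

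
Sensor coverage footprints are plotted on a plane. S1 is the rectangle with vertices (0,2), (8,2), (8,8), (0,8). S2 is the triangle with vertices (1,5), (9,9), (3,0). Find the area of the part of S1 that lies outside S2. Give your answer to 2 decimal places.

|S1| = 48, |S1∩S2| = 21.1167.
|S1 ∖ S2| = |S1| − |S1∩S2| = 48 − 21.1167 = 26.88.

26.88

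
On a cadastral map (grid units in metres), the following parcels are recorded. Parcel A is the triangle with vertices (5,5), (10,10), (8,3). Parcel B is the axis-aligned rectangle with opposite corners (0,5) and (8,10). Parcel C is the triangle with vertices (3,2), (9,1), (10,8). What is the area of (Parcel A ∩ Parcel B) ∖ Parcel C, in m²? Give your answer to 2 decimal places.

3.54

|Parcel A ∩ Parcel B| = 4.5.
|(Parcel A ∩ Parcel B) ∩ Parcel C| = 0.9643.
|(Parcel A ∩ Parcel B) ∖ Parcel C| = 4.5 − 0.9643 = 3.54.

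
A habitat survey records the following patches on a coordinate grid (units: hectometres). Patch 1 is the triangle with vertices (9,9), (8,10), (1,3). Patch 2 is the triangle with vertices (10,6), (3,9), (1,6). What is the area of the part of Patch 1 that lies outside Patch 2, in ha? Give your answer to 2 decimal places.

|Patch 1| = 7, |Patch 1∩Patch 2| = 1.9909.
|Patch 1 ∖ Patch 2| = |Patch 1| − |Patch 1∩Patch 2| = 7 − 1.9909 = 5.01.

5.01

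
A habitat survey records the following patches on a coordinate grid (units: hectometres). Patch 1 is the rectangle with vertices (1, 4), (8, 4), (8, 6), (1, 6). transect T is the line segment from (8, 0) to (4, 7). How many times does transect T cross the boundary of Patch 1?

The segment meets the boundary at (4.571,6), (5.714,4).

2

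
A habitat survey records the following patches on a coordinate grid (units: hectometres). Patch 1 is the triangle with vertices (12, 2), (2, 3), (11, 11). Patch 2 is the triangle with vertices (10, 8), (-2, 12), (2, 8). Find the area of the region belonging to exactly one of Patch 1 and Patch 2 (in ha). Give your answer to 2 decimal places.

|Patch 1| = 44.5, |Patch 2| = 16, |Patch 1∩Patch 2| = 0.6837.
|Patch 1 △ Patch 2| = |Patch 1| + |Patch 2| − 2·|Patch 1∩Patch 2| = 44.5 + 16 − 1.3674 = 59.13.

59.13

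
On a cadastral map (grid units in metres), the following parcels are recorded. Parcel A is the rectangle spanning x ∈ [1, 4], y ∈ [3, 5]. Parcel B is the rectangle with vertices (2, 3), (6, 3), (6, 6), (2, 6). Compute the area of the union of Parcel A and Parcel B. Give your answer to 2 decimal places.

14.00

By inclusion–exclusion:
Individual areas: |Parcel A| = 6, |Parcel B| = 12.
|Parcel A∩Parcel B|: x∈[2,4], y∈[3,5] → 2·2 = 4.
|Parcel A ∪ Parcel B| = 18 − 4 = 14.00.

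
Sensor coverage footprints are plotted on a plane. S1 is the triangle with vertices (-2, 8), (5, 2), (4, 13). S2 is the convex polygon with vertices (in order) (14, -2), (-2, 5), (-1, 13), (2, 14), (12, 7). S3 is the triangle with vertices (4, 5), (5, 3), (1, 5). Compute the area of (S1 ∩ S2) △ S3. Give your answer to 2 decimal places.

32.64

|S1 ∩ S2| = 35.3202.
|(S1 ∩ S2) ∩ S3| = 2.8421.
|(S1 ∩ S2) △ S3| = 35.3202 + 3 − 5.6841 = 32.64.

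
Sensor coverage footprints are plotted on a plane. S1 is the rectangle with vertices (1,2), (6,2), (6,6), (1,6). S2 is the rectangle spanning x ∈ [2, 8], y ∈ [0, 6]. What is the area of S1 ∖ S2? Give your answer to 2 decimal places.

|S1∩S2|: x∈[2,6], y∈[2,6] → 4·4 = 16.
|S1| = 20.
|S1 ∖ S2| = |S1| − |S1∩S2| = 20 − 16 = 4.00.

4.00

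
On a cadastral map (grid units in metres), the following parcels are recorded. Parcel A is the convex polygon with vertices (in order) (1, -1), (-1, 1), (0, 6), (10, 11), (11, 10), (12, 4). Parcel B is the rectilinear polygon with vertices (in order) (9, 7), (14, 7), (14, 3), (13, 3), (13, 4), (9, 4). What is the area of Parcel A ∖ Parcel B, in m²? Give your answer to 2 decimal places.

81.25

|Parcel A| = 89.5, |Parcel A∩Parcel B| = 8.25.
|Parcel A ∖ Parcel B| = |Parcel A| − |Parcel A∩Parcel B| = 89.5 − 8.25 = 81.25.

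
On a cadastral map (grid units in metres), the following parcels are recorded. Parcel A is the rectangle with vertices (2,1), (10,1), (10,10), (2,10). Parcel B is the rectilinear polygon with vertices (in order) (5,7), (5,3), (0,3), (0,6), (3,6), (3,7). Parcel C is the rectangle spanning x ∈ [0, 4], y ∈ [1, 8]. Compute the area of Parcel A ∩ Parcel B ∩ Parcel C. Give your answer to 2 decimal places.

7.00

The intersection is the polygon with vertices (3,6), (3,7), (4,7), (4,3), (2,3), (2,6).
By the shoelace formula its area is 7.00.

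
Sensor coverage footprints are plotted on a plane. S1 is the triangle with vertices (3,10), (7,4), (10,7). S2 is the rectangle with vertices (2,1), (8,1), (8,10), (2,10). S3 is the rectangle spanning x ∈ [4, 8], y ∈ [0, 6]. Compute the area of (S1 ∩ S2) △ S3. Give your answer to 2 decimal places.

30.48

|S1 ∩ S2| = 12.1429.
|(S1 ∩ S2) ∩ S3| = 2.8333.
|(S1 ∩ S2) △ S3| = 12.1429 + 24 − 5.6667 = 30.48.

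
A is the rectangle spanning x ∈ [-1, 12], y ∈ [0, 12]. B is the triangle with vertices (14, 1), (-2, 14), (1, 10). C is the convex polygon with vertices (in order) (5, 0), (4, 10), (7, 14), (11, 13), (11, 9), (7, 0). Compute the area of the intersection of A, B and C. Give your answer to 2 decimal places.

The intersection is the polygon with vertices (4.223,7.769), (4.095,9.048), (9.184,4.913), (8.987,4.471).
By the shoelace formula its area is 4.37.

4.37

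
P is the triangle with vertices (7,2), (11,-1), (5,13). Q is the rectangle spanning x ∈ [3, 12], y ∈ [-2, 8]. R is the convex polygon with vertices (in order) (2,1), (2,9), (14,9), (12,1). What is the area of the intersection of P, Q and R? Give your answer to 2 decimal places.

14.11

The intersection is the polygon with vertices (7,2), (5.909,8), (7.143,8), (10.143,1), (8.333,1).
By the shoelace formula its area is 14.11.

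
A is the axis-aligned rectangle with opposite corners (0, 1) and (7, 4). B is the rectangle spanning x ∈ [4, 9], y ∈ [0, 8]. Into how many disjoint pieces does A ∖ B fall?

A ∖ B is a single connected region.

1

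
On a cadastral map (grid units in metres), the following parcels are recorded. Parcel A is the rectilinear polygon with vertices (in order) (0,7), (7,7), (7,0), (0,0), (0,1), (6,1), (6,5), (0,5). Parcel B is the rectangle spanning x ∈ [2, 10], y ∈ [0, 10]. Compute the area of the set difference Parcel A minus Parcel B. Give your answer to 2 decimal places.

6.00

|Parcel A| = 25, |Parcel A∩Parcel B| = 19.
|Parcel A ∖ Parcel B| = |Parcel A| − |Parcel A∩Parcel B| = 25 − 19 = 6.00.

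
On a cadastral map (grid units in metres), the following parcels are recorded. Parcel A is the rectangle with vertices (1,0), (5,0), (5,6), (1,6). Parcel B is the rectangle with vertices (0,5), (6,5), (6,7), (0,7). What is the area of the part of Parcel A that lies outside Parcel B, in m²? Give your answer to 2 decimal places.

20.00

|Parcel A∩Parcel B|: x∈[1,5], y∈[5,6] → 4·1 = 4.
|Parcel A| = 24.
|Parcel A ∖ Parcel B| = |Parcel A| − |Parcel A∩Parcel B| = 24 − 4 = 20.00.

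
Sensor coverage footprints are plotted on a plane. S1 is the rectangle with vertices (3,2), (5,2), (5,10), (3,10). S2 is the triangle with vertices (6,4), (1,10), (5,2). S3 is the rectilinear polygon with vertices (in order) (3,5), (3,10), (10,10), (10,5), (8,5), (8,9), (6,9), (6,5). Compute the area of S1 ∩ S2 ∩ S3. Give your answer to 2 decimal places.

The intersection is the polygon with vertices (3,6), (3,7.6), (5,5.2), (5,5), (3.5,5).
By the shoelace formula its area is 2.55.

2.55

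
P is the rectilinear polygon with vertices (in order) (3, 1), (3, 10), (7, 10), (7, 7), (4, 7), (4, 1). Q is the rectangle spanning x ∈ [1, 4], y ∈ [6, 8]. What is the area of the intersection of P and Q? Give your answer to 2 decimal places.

The intersection is the polygon with vertices (3,8), (4,8), (4,7), (4,6), (3,6).
By the shoelace formula its area is 2.00.

2.00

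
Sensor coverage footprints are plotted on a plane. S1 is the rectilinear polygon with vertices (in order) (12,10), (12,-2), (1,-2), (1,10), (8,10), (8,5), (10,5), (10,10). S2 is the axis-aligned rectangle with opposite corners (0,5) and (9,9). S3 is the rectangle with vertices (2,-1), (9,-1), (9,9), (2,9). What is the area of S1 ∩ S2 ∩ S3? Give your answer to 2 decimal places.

24.00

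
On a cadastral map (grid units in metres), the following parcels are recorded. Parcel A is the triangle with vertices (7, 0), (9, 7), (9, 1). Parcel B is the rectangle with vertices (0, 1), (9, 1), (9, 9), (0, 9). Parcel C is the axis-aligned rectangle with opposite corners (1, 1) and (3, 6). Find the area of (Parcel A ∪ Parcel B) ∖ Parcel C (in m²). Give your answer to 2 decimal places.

|Parcel A ∪ Parcel B| = 72.8571.
|(Parcel A ∪ Parcel B) ∩ Parcel C| = 10.
|(Parcel A ∪ Parcel B) ∖ Parcel C| = 72.8571 − 10 = 62.86.

62.86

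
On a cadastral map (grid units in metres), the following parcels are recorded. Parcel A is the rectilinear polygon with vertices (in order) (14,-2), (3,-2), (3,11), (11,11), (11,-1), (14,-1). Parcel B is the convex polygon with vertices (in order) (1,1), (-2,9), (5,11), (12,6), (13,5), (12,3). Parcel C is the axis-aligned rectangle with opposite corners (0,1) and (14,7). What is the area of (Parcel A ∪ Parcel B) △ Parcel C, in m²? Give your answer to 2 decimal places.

88.65

|Parcel A ∪ Parcel B| = 143.1558.
|(Parcel A ∪ Parcel B) ∩ Parcel C| = 69.2511.
|(Parcel A ∪ Parcel B) △ Parcel C| = 143.1558 + 84 − 138.5022 = 88.65.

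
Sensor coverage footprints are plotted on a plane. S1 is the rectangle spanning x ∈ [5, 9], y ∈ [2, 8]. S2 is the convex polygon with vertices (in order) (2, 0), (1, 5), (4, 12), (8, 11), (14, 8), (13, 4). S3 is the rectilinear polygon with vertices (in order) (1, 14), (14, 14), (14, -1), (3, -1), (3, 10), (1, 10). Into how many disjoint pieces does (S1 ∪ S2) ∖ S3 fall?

(S1 ∪ S2) ∖ S3 is a single connected region.

1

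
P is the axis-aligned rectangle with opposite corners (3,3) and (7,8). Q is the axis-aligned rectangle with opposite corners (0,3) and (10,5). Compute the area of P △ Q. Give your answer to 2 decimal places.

|P∩Q|: x∈[3,7], y∈[3,5] → 4·2 = 8.
|P △ Q| = |P| + |Q| − 2·|P∩Q| = 20 + 20 − 16 = 24.00.

24.00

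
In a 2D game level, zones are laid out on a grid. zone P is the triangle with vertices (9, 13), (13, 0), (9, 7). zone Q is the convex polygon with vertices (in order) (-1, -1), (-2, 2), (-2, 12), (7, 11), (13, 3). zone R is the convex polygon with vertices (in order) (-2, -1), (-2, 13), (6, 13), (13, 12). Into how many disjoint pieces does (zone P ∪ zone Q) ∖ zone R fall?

(zone P ∪ zone Q) ∖ zone R splits into 2 disjoint pieces (area 54.9504, area 0.0296).

2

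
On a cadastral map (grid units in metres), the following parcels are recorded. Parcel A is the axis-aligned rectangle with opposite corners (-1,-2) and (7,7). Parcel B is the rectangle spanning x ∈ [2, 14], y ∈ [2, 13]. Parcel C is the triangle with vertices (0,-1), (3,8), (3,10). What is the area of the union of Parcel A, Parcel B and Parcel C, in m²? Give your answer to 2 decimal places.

By inclusion–exclusion:
Individual areas: |Parcel A| = 72, |Parcel B| = 132, |Parcel C| = 3.
|Parcel A∩Parcel B|: x∈[2,7], y∈[2,7] → 5·5 = 25.
|Parcel A∩Parcel C| = 1.9394.
|Parcel B∩Parcel C| = 1.6667.
|Parcel A∩Parcel B∩Parcel C| = 0.6061.
|Parcel A ∪ Parcel B ∪ Parcel C| = 207 − 28.6061 + 0.6061 = 179.00.

179.00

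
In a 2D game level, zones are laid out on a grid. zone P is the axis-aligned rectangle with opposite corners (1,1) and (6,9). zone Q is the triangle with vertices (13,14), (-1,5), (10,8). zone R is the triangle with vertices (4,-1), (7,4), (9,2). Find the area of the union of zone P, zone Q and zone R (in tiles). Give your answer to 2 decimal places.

By inclusion–exclusion:
Individual areas: |zone P| = 40, |zone Q| = 28.5, |zone R| = 8.
|zone P∩zone Q| = 8.1335.
|zone P∩zone R| = 0.5333.
|zone Q∩zone R| = 0.
|zone P∩zone Q∩zone R| = 0.
|zone P ∪ zone Q ∪ zone R| = 76.5 − 8.6668 + 0 = 67.83.

67.83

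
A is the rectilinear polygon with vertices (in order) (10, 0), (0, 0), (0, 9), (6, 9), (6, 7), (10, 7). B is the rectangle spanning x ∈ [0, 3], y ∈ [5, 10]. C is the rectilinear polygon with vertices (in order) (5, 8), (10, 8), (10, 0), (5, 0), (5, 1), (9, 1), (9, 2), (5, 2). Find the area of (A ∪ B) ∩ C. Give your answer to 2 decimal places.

32.00

|A ∪ B| = 85.
|(A ∪ B) ∩ C| = 32.00.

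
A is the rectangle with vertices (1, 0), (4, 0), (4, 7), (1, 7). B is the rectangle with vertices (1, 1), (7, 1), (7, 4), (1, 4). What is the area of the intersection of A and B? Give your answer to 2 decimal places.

|A∩B|: x∈[1,4], y∈[1,4] → 3·3 = 9.

9.00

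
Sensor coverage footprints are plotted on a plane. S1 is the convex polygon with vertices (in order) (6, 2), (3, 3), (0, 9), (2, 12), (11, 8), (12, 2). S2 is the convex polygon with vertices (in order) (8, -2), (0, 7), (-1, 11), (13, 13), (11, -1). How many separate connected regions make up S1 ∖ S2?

3

S1 ∖ S2 splits into 3 disjoint pieces (area 0.4699, area 0.3983, area 0.5275).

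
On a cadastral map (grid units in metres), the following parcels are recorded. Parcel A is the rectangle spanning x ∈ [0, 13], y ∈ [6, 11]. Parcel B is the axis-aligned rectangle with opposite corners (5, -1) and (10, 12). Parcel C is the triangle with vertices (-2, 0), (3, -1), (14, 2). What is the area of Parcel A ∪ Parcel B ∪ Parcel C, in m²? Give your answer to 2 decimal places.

113.20

By inclusion–exclusion:
Individual areas: |Parcel A| = 65, |Parcel B| = 65, |Parcel C| = 13.
|Parcel A∩Parcel B|: x∈[5,10], y∈[6,11] → 5·5 = 25.
|Parcel A∩Parcel C| = 0.
|Parcel B∩Parcel C| = 4.8011.
|Parcel A∩Parcel B∩Parcel C| = 0.
|Parcel A ∪ Parcel B ∪ Parcel C| = 143 − 29.8011 + 0 = 113.20.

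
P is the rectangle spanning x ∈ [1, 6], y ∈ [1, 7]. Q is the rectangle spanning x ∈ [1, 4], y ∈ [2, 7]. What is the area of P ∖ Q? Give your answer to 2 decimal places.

15.00

|P∩Q|: x∈[1,4], y∈[2,7] → 3·5 = 15.
|P| = 30.
|P ∖ Q| = |P| − |P∩Q| = 30 − 15 = 15.00.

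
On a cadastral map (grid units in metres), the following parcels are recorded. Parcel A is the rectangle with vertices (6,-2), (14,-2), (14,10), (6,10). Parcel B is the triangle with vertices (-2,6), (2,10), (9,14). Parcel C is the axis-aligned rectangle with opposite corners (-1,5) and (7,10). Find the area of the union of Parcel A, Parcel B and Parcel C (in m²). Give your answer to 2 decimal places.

134.14

By inclusion–exclusion:
Individual areas: |Parcel A| = 96, |Parcel B| = 6, |Parcel C| = 40.
|Parcel A∩Parcel B| = 0.
|Parcel A∩Parcel C|: x∈[6,7], y∈[5,10] → 1·5 = 5.
|Parcel B∩Parcel C| = 2.8636.
|Parcel A∩Parcel B∩Parcel C| = 0.
|Parcel A ∪ Parcel B ∪ Parcel C| = 142 − 7.8636 + 0 = 134.14.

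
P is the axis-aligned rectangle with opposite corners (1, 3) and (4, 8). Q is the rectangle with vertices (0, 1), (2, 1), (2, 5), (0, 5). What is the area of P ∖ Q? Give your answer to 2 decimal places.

13.00

|P∩Q|: x∈[1,2], y∈[3,5] → 1·2 = 2.
|P| = 15.
|P ∖ Q| = |P| − |P∩Q| = 15 − 2 = 13.00.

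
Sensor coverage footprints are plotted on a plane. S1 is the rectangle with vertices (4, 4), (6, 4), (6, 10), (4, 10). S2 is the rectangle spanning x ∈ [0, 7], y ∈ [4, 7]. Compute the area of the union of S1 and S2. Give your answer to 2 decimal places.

27.00

By inclusion–exclusion:
Individual areas: |S1| = 12, |S2| = 21.
|S1∩S2|: x∈[4,6], y∈[4,7] → 2·3 = 6.
|S1 ∪ S2| = 33 − 6 = 27.00.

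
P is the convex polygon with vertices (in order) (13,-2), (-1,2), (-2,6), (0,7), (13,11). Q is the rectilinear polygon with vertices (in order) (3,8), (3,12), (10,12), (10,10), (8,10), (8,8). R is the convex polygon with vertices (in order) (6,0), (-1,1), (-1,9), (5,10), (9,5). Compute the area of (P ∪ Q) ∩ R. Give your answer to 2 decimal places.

64.29

|P ∪ Q| = 146.5192.
|(P ∪ Q) ∩ R| = 64.29.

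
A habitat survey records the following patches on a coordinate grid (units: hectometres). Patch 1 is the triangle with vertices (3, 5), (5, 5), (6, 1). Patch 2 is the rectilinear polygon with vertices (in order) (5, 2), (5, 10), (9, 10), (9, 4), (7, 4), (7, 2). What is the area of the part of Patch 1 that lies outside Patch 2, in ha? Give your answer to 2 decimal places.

2.92

|Patch 1| = 4, |Patch 1∩Patch 2| = 1.0833.
|Patch 1 ∖ Patch 2| = |Patch 1| − |Patch 1∩Patch 2| = 4 − 1.0833 = 2.92.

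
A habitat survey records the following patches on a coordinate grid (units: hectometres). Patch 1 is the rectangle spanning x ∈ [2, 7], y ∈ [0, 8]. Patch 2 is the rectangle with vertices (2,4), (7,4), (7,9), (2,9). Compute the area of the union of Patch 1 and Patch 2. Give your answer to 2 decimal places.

45.00

By inclusion–exclusion:
Individual areas: |Patch 1| = 40, |Patch 2| = 25.
|Patch 1∩Patch 2|: x∈[2,7], y∈[4,8] → 5·4 = 20.
|Patch 1 ∪ Patch 2| = 65 − 20 = 45.00.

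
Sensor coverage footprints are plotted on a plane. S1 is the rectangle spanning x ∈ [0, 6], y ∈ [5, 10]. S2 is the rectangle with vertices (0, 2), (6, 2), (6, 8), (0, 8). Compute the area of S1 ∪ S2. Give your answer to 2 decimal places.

48.00

By inclusion–exclusion:
Individual areas: |S1| = 30, |S2| = 36.
|S1∩S2|: x∈[0,6], y∈[5,8] → 6·3 = 18.
|S1 ∪ S2| = 66 − 18 = 48.00.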